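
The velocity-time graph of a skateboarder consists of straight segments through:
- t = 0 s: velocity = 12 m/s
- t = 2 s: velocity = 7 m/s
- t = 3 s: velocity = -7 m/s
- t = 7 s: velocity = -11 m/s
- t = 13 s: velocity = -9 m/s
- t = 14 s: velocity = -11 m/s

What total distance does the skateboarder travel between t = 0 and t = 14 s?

Total distance travelled is ∫|v| dt — sum the magnitudes of each area piece.
0–2 s: |½(12 + 7)(2)| = 19 m
2–3 s: v = 0 at t = 2.5 s; triangle areas 1.75 + 1.75 = 3.5 m
3–7 s: |½(-7 + -11)(4)| = 36 m
7–13 s: |½(-11 + -9)(6)| = 60 m
13–14 s: |½(-9 + -11)(1)| = 10 m
Total distance = 128.5 m

128.5 m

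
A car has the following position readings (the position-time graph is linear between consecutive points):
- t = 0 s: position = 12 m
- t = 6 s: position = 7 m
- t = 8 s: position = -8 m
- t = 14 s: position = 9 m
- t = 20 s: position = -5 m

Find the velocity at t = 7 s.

-7.5 m/s

Velocity is the slope of the x-t graph on 6–8 s: (-8 − 7)/(8 − 6) = -7.5 m/s.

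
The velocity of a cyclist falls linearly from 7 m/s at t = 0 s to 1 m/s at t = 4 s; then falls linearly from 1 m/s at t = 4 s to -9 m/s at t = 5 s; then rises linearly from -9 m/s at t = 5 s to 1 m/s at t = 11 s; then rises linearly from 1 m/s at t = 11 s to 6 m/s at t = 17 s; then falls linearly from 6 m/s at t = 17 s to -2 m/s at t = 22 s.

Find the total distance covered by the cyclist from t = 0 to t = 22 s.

Distance (not displacement) is the total path length: add the absolute areas under v-t.
0–4 s: |½(7 + 1)(4)| = 16 m
4–5 s: v = 0 at t = 4.1 s; triangle areas 0.05 + 4.05 = 4.1 m
5–11 s: v = 0 at t = 10.4 s; triangle areas 24.3 + 0.3 = 24.6 m
11–17 s: |½(1 + 6)(6)| = 21 m
17–22 s: v = 0 at t = 20.75 s; triangle areas 11.25 + 1.25 = 12.5 m
Total distance = 78.2 m

78.2 m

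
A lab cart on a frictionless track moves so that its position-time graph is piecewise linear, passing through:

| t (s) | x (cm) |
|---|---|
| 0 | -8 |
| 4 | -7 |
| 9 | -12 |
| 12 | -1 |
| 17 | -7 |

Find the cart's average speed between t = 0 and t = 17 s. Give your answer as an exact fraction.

23/17 cm/s

Average speed = (total path length)/(elapsed time); on a piecewise-linear x-t graph the path length is Σ|Δx|.
0–4 s: |Δx| = |-7 − -8| = 1 cm
4–9 s: |Δx| = |-12 − -7| = 5 cm
9–12 s: |Δx| = |-1 − -12| = 11 cm
12–17 s: |Δx| = |-7 − -1| = 6 cm
Total path = 23 cm; average speed = 23/17 = 23/17 cm/s.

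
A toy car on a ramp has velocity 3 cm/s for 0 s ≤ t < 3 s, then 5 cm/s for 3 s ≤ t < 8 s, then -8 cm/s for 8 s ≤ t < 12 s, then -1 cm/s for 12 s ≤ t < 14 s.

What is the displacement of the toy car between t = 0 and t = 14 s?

0 cm

Displacement is the signed area under the v-t curve.
0–3 s: 3 × 3 = 9 cm
3–8 s: 5 × 5 = 25 cm
8–12 s: -8 × 4 = -32 cm
12–14 s: -1 × 2 = -2 cm
Net displacement = 0 cm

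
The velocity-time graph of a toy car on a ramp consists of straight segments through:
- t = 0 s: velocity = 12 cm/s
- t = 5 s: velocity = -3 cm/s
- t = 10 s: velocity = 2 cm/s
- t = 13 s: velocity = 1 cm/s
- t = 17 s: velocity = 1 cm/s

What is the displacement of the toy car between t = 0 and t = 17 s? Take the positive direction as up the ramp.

28.5 cm

Displacement is the signed area under the v-t curve.
0–5 s: ½(12 + -3)(5) = 22.5 cm
5–10 s: ½(-3 + 2)(5) = -2.5 cm
10–13 s: ½(2 + 1)(3) = 4.5 cm
13–17 s: 1 × 4 = 4 cm
Net displacement = 28.5 cm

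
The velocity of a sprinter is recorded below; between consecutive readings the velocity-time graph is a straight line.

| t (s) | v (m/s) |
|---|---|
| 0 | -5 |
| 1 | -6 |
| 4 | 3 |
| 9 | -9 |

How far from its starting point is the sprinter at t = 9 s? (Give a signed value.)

Net displacement equals the area under the velocity-time graph (areas below the axis count negative).
0–1 s: ½(-5 + -6)(1) = -5.5 m
1–4 s: ½(-6 + 3)(3) = -4.5 m
4–9 s: ½(3 + -9)(5) = -15 m
Net displacement = -25 m

-25 m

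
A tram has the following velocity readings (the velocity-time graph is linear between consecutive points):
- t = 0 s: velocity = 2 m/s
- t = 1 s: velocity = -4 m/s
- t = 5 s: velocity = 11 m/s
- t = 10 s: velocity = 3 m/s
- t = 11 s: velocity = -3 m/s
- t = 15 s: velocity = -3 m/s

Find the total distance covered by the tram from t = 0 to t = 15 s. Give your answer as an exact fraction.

Distance (not displacement) is the total path length: add the absolute areas under v-t.
0–1 s: v = 0 at t = 1/3 s; triangle areas 1/3 + 4/3 = 5/3 m
1–5 s: v = 0 at t = 31/15 s; triangle areas 32/15 + 242/15 = 274/15 m
5–10 s: |½(11 + 3)(5)| = 35 m
10–11 s: v = 0 at t = 10.5 s; triangle areas 0.75 + 0.75 = 1.5 m
11–15 s: |-3| × 4 = 12 m
Total distance = 2053/30 m

2053/30 m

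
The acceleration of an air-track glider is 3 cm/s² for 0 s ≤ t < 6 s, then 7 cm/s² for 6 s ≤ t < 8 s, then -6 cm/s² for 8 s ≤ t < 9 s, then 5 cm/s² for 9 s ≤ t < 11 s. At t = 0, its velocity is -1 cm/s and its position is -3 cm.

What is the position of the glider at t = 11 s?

181 cm

On each constant-a segment, Δv = aΔt and Δx = v₀Δt + ½aΔt²; chain segment to segment.
0–6 s: v starts -1 cm/s; Δx = -1·6 + ½·3·6² = 48 cm; v ends 17 cm/s.
6–8 s: v starts 17 cm/s; Δx = 17·2 + ½·7·2² = 48 cm; v ends 31 cm/s.
8–9 s: v starts 31 cm/s; Δx = 31·1 + ½·-6·1² = 28 cm; v ends 25 cm/s.
9–11 s: v starts 25 cm/s; Δx = 25·2 + ½·5·2² = 60 cm; v ends 35 cm/s.
x(11) = -3 + Σ Δx = 181 cm.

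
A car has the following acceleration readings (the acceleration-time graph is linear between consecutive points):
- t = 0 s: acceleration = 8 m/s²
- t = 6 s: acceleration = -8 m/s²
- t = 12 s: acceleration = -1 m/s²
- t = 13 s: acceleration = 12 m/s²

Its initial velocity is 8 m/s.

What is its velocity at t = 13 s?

Δv equals the area under the a-t graph; then v = v₀ + Δv.
0–6 s: ½(8 + -8)(6) = 0 m/s
6–12 s: ½(-8 + -1)(6) = -27 m/s
12–13 s: ½(-1 + 12)(1) = 5.5 m/s
Δv = -21.5 m/s, so v(13) = 8 + (-21.5) = -13.5 m/s.

-13.5 m/s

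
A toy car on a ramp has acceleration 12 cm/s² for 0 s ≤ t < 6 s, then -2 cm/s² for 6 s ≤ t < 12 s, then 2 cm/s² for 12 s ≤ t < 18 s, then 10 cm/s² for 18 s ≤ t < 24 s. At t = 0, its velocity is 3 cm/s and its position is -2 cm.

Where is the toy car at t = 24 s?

On each constant-a segment, Δv = aΔt and Δx = v₀Δt + ½aΔt²; chain segment to segment.
0–6 s: v starts 3 cm/s; Δx = 3·6 + ½·12·6² = 234 cm; v ends 75 cm/s.
6–12 s: v starts 75 cm/s; Δx = 75·6 + ½·-2·6² = 414 cm; v ends 63 cm/s.
12–18 s: v starts 63 cm/s; Δx = 63·6 + ½·2·6² = 414 cm; v ends 75 cm/s.
18–24 s: v starts 75 cm/s; Δx = 75·6 + ½·10·6² = 630 cm; v ends 135 cm/s.
x(24) = -2 + Σ Δx = 1690 cm.

1690 cm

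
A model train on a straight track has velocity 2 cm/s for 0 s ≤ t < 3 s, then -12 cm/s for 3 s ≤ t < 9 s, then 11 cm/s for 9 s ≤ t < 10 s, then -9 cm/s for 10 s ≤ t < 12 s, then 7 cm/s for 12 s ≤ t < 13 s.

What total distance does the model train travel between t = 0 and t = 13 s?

114 cm

Distance (not displacement) is the total path length: add the absolute areas under v-t.
0–3 s: |2| × 3 = 6 cm
3–9 s: |-12| × 6 = 72 cm
9–10 s: |11| × 1 = 11 cm
10–12 s: |-9| × 2 = 18 cm
12–13 s: |7| × 1 = 7 cm
Total distance = 114 cm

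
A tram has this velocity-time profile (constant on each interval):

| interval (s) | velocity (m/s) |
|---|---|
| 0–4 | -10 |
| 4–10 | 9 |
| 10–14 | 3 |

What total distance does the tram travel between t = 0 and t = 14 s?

106 m

Distance (not displacement) is the total path length: add the absolute areas under v-t.
0–4 s: |-10| × 4 = 40 m
4–10 s: |9| × 6 = 54 m
10–14 s: |3| × 4 = 12 m
Total distance = 106 m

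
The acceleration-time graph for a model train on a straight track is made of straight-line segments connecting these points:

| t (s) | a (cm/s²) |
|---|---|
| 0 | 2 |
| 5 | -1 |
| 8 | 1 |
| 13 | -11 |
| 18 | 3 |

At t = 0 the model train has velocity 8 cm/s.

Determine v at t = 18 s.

Δv equals the area under the a-t graph; then v = v₀ + Δv.
0–5 s: ½(2 + -1)(5) = 2.5 cm/s
5–8 s: ½(-1 + 1)(3) = 0 cm/s
8–13 s: ½(1 + -11)(5) = -25 cm/s
13–18 s: ½(-11 + 3)(5) = -20 cm/s
Δv = -42.5 cm/s, so v(18) = 8 + (-42.5) = -34.5 cm/s.

-34.5 cm/s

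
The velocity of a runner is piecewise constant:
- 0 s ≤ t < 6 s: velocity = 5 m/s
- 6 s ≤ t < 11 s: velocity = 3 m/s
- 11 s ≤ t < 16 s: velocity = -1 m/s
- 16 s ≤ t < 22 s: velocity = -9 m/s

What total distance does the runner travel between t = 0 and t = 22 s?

104 m

Total distance travelled is ∫|v| dt — sum the magnitudes of each area piece.
0–6 s: |5| × 6 = 30 m
6–11 s: |3| × 5 = 15 m
11–16 s: |-1| × 5 = 5 m
16–22 s: |-9| × 6 = 54 m
Total distance = 104 m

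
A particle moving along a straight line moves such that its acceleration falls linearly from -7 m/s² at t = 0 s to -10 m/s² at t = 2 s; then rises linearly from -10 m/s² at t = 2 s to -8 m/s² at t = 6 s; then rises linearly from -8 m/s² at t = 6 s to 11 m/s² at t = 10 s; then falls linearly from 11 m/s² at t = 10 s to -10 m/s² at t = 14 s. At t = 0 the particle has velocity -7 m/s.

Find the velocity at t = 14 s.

-52 m/s

Δv equals the area under the a-t graph; then v = v₀ + Δv.
0–2 s: ½(-7 + -10)(2) = -17 m/s
2–6 s: ½(-10 + -8)(4) = -36 m/s
6–10 s: ½(-8 + 11)(4) = 6 m/s
10–14 s: ½(11 + -10)(4) = 2 m/s
Δv = -45 m/s, so v(14) = -7 + (-45) = -52 m/s.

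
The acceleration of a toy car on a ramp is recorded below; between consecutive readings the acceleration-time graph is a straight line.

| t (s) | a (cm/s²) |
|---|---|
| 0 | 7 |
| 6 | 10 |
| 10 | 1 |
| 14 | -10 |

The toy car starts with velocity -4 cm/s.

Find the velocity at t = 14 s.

51 cm/s

Δv equals the area under the a-t graph; then v = v₀ + Δv.
0–6 s: ½(7 + 10)(6) = 51 cm/s
6–10 s: ½(10 + 1)(4) = 22 cm/s
10–14 s: ½(1 + -10)(4) = -18 cm/s
Δv = 55 cm/s, so v(14) = -4 + (55) = 51 cm/s.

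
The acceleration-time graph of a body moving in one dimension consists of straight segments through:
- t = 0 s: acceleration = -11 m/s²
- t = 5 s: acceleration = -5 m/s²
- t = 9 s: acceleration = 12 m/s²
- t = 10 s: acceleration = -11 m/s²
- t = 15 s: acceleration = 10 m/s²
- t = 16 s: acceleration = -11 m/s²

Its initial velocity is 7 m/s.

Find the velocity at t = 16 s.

Δv equals the area under the a-t graph; then v = v₀ + Δv.
0–5 s: ½(-11 + -5)(5) = -40 m/s
5–9 s: ½(-5 + 12)(4) = 14 m/s
9–10 s: ½(12 + -11)(1) = 0.5 m/s
10–15 s: ½(-11 + 10)(5) = -2.5 m/s
15–16 s: ½(10 + -11)(1) = -0.5 m/s
Δv = -28.5 m/s, so v(16) = 7 + (-28.5) = -21.5 m/s.

-21.5 m/s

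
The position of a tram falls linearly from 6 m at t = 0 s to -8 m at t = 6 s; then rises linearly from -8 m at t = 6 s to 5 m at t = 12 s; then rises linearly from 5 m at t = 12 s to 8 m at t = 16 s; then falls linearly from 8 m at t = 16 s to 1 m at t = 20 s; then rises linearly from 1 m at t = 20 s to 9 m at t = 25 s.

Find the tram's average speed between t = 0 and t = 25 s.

Average speed = (total path length)/(elapsed time); on a piecewise-linear x-t graph the path length is Σ|Δx|.
0–6 s: |Δx| = |-8 − 6| = 14 m
6–12 s: |Δx| = |5 − -8| = 13 m
12–16 s: |Δx| = |8 − 5| = 3 m
16–20 s: |Δx| = |1 − 8| = 7 m
20–25 s: |Δx| = |9 − 1| = 8 m
Total path = 45 m; average speed = 45/25 = 1.8 m/s.

1.8 m/s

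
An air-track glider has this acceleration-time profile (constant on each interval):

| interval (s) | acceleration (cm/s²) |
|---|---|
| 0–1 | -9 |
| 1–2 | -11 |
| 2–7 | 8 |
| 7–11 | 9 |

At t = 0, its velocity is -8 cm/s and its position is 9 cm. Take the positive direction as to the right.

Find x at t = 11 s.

On each constant-a segment, Δv = aΔt and Δx = v₀Δt + ½aΔt²; chain segment to segment.
0–1 s: v starts -8 cm/s; Δx = -8·1 + ½·-9·1² = -12.5 cm; v ends -17 cm/s.
1–2 s: v starts -17 cm/s; Δx = -17·1 + ½·-11·1² = -22.5 cm; v ends -28 cm/s.
2–7 s: v starts -28 cm/s; Δx = -28·5 + ½·8·5² = -40 cm; v ends 12 cm/s.
7–11 s: v starts 12 cm/s; Δx = 12·4 + ½·9·4² = 120 cm; v ends 48 cm/s.
x(11) = 9 + Σ Δx = 54 cm.

54 cm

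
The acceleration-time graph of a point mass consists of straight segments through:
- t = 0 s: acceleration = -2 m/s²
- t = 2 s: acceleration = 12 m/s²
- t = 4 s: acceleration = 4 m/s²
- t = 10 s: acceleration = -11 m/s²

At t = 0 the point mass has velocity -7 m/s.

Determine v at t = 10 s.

Δv equals the area under the a-t graph; then v = v₀ + Δv.
0–2 s: ½(-2 + 12)(2) = 10 m/s
2–4 s: ½(12 + 4)(2) = 16 m/s
4–10 s: ½(4 + -11)(6) = -21 m/s
Δv = 5 m/s, so v(10) = -7 + (5) = -2 m/s.

-2 m/s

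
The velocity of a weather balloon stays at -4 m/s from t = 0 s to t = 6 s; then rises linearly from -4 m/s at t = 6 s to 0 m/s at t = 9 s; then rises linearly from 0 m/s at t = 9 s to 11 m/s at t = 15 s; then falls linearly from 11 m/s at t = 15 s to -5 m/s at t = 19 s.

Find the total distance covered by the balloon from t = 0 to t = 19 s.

81.25 m

Distance (not displacement) is the total path length: add the absolute areas under v-t.
0–6 s: |-4| × 6 = 24 m
6–9 s: |½(-4 + 0)(3)| = 6 m
9–15 s: |½(0 + 11)(6)| = 33 m
15–19 s: v = 0 at t = 17.75 s; triangle areas 15.125 + 3.125 = 18.25 m
Total distance = 81.25 m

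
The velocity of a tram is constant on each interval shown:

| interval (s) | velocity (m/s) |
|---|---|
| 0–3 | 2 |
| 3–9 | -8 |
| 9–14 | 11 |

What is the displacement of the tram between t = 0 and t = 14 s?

13 m

Net displacement equals the area under the velocity-time graph (areas below the axis count negative).
0–3 s: 2 × 3 = 6 m
3–9 s: -8 × 6 = -48 m
9–14 s: 11 × 5 = 55 m
Net displacement = 13 m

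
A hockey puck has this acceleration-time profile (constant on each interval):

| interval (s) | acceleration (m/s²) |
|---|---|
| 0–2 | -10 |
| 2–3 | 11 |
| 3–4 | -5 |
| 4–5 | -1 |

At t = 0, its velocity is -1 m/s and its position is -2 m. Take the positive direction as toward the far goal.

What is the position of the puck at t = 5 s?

-67.5 m

On each constant-a segment, Δv = aΔt and Δx = v₀Δt + ½aΔt²; chain segment to segment.
0–2 s: v starts -1 m/s; Δx = -1·2 + ½·-10·2² = -22 m; v ends -21 m/s.
2–3 s: v starts -21 m/s; Δx = -21·1 + ½·11·1² = -15.5 m; v ends -10 m/s.
3–4 s: v starts -10 m/s; Δx = -10·1 + ½·-5·1² = -12.5 m; v ends -15 m/s.
4–5 s: v starts -15 m/s; Δx = -15·1 + ½·-1·1² = -15.5 m; v ends -16 m/s.
x(5) = -2 + Σ Δx = -67.5 m.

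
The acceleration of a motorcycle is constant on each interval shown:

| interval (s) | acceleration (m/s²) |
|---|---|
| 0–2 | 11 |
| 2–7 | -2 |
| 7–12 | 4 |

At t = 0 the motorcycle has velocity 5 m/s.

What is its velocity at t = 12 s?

37 m/s

Δv equals the area under the a-t graph; then v = v₀ + Δv.
0–2 s: 11 × 2 = 22 m/s
2–7 s: -2 × 5 = -10 m/s
7–12 s: 4 × 5 = 20 m/s
Δv = 32 m/s, so v(12) = 5 + (32) = 37 m/s.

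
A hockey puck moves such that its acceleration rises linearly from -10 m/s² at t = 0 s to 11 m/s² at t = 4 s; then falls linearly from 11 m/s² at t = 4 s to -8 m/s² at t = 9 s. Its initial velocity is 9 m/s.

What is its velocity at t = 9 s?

Δv equals the area under the a-t graph; then v = v₀ + Δv.
0–4 s: ½(-10 + 11)(4) = 2 m/s
4–9 s: ½(11 + -8)(5) = 7.5 m/s
Δv = 9.5 m/s, so v(9) = 9 + (9.5) = 18.5 m/s.

18.5 m/s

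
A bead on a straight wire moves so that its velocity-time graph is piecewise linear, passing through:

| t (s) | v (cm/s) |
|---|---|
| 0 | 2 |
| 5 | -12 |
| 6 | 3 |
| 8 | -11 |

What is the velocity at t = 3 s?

-6.4 cm/s

On 0–5 s the graph is linear from 2 to -12 cm/s: v(3) = 2 + (-12 − 2)·(3 − 0)/(5 − 0) = -6.4 cm/s.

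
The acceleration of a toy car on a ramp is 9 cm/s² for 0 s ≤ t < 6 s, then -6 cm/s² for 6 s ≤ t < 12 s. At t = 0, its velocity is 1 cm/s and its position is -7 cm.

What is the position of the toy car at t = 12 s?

383 cm

On each constant-a segment, Δv = aΔt and Δx = v₀Δt + ½aΔt²; chain segment to segment.
0–6 s: v starts 1 cm/s; Δx = 1·6 + ½·9·6² = 168 cm; v ends 55 cm/s.
6–12 s: v starts 55 cm/s; Δx = 55·6 + ½·-6·6² = 222 cm; v ends 19 cm/s.
x(12) = -7 + Σ Δx = 383 cm.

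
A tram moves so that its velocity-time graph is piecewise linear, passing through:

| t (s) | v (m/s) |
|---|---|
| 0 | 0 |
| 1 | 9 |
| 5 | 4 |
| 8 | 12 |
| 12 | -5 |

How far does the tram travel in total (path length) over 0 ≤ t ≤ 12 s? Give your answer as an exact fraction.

2529/34 m

Total distance travelled is ∫|v| dt — sum the magnitudes of each area piece.
0–1 s: |½(0 + 9)(1)| = 4.5 m
1–5 s: |½(9 + 4)(4)| = 26 m
5–8 s: |½(4 + 12)(3)| = 24 m
8–12 s: v = 0 at t = 184/17 s; triangle areas 288/17 + 50/17 = 338/17 m
Total distance = 2529/34 m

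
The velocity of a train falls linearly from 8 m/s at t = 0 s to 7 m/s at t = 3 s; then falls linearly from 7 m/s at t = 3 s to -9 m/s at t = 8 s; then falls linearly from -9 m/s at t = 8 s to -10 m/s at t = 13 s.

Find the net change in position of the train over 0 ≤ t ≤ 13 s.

-30 m

Displacement is the signed area under the v-t curve.
0–3 s: ½(8 + 7)(3) = 22.5 m
3–8 s: ½(7 + -9)(5) = -5 m
8–13 s: ½(-9 + -10)(5) = -47.5 m
Net displacement = -30 m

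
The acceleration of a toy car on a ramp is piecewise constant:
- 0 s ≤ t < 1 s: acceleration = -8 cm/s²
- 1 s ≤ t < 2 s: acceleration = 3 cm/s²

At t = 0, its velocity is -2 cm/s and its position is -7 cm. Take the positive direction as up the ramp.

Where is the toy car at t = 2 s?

On each constant-a segment, Δv = aΔt and Δx = v₀Δt + ½aΔt²; chain segment to segment.
0–1 s: v starts -2 cm/s; Δx = -2·1 + ½·-8·1² = -6 cm; v ends -10 cm/s.
1–2 s: v starts -10 cm/s; Δx = -10·1 + ½·3·1² = -8.5 cm; v ends -7 cm/s.
x(2) = -7 + Σ Δx = -21.5 cm.

-21.5 cm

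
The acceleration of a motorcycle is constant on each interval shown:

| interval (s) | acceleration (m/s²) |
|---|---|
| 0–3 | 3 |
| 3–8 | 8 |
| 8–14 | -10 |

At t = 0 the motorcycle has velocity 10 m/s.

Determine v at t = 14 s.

Δv equals the area under the a-t graph; then v = v₀ + Δv.
0–3 s: 3 × 3 = 9 m/s
3–8 s: 8 × 5 = 40 m/s
8–14 s: -10 × 6 = -60 m/s
Δv = -11 m/s, so v(14) = 10 + (-11) = -1 m/s.

-1 m/s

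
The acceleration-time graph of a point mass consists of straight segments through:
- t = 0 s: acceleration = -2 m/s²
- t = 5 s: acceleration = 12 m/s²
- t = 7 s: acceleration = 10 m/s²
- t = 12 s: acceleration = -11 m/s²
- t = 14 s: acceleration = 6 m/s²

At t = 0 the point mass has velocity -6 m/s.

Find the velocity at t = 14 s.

Δv equals the area under the a-t graph; then v = v₀ + Δv.
0–5 s: ½(-2 + 12)(5) = 25 m/s
5–7 s: ½(12 + 10)(2) = 22 m/s
7–12 s: ½(10 + -11)(5) = -2.5 m/s
12–14 s: ½(-11 + 6)(2) = -5 m/s
Δv = 39.5 m/s, so v(14) = -6 + (39.5) = 33.5 m/s.

33.5 m/s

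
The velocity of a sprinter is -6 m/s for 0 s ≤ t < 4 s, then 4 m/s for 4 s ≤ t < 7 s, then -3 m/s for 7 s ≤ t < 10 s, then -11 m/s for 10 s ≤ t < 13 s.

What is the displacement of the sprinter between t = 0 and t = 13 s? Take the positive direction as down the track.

-54 m

Net displacement equals the area under the velocity-time graph (areas below the axis count negative).
0–4 s: -6 × 4 = -24 m
4–7 s: 4 × 3 = 12 m
7–10 s: -3 × 3 = -9 m
10–13 s: -11 × 3 = -33 m
Net displacement = -54 m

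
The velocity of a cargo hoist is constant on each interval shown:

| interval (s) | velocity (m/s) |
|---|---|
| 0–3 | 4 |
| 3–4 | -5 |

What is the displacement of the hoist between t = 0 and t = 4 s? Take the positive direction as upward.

Net displacement equals the area under the velocity-time graph (areas below the axis count negative).
0–3 s: 4 × 3 = 12 m
3–4 s: -5 × 1 = -5 m
Net displacement = 7 m

7 m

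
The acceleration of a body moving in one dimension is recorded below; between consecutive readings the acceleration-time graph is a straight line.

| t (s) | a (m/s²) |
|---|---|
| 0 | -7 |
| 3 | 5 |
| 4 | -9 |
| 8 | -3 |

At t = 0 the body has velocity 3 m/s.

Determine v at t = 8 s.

Δv equals the area under the a-t graph; then v = v₀ + Δv.
0–3 s: ½(-7 + 5)(3) = -3 m/s
3–4 s: ½(5 + -9)(1) = -2 m/s
4–8 s: ½(-9 + -3)(4) = -24 m/s
Δv = -29 m/s, so v(8) = 3 + (-29) = -26 m/s.

-26 m/s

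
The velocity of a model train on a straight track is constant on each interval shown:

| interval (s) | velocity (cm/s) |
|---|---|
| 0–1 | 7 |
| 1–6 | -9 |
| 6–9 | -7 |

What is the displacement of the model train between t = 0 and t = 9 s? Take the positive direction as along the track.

-59 cm

Net displacement equals the area under the velocity-time graph (areas below the axis count negative).
0–1 s: 7 × 1 = 7 cm
1–6 s: -9 × 5 = -45 cm
6–9 s: -7 × 3 = -21 cm
Net displacement = -59 cm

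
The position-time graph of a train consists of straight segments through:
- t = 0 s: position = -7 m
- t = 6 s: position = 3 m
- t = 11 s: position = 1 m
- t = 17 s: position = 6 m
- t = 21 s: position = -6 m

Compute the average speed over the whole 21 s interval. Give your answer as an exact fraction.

Average speed = (total path length)/(elapsed time); on a piecewise-linear x-t graph the path length is Σ|Δx|.
0–6 s: |Δx| = |3 − -7| = 10 m
6–11 s: |Δx| = |1 − 3| = 2 m
11–17 s: |Δx| = |6 − 1| = 5 m
17–21 s: |Δx| = |-6 − 6| = 12 m
Total path = 29 m; average speed = 29/21 = 29/21 m/s.

29/21 m/s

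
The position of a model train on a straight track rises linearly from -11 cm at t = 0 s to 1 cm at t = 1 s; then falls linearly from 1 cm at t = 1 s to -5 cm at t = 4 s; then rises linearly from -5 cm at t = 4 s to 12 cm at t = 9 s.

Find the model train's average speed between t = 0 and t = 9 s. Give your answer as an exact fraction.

35/9 cm/s

Average speed = (total path length)/(elapsed time); on a piecewise-linear x-t graph the path length is Σ|Δx|.
0–1 s: |Δx| = |1 − -11| = 12 cm
1–4 s: |Δx| = |-5 − 1| = 6 cm
4–9 s: |Δx| = |12 − -5| = 17 cm
Total path = 35 cm; average speed = 35/9 = 35/9 cm/s.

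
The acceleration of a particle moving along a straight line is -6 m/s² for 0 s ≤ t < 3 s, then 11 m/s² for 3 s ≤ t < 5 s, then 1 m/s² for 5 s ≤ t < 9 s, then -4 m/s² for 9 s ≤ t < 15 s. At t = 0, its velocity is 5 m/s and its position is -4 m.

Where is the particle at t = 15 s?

30 m

On each constant-a segment, Δv = aΔt and Δx = v₀Δt + ½aΔt²; chain segment to segment.
0–3 s: v starts 5 m/s; Δx = 5·3 + ½·-6·3² = -12 m; v ends -13 m/s.
3–5 s: v starts -13 m/s; Δx = -13·2 + ½·11·2² = -4 m; v ends 9 m/s.
5–9 s: v starts 9 m/s; Δx = 9·4 + ½·1·4² = 44 m; v ends 13 m/s.
9–15 s: v starts 13 m/s; Δx = 13·6 + ½·-4·6² = 6 m; v ends -11 m/s.
x(15) = -4 + Σ Δx = 30 m.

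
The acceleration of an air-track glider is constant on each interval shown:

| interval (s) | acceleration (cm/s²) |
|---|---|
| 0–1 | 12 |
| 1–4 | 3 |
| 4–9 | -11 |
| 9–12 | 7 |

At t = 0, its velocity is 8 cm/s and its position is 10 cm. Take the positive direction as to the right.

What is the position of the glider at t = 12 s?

On each constant-a segment, Δv = aΔt and Δx = v₀Δt + ½aΔt²; chain segment to segment.
0–1 s: v starts 8 cm/s; Δx = 8·1 + ½·12·1² = 14 cm; v ends 20 cm/s.
1–4 s: v starts 20 cm/s; Δx = 20·3 + ½·3·3² = 73.5 cm; v ends 29 cm/s.
4–9 s: v starts 29 cm/s; Δx = 29·5 + ½·-11·5² = 7.5 cm; v ends -26 cm/s.
9–12 s: v starts -26 cm/s; Δx = -26·3 + ½·7·3² = -46.5 cm; v ends -5 cm/s.
x(12) = 10 + Σ Δx = 58.5 cm.

58.5 cm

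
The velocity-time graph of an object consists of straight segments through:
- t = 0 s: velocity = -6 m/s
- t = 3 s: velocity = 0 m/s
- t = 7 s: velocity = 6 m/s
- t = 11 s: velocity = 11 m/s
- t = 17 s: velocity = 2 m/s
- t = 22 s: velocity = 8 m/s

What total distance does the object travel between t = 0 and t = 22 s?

119 m

Distance (not displacement) is the total path length: add the absolute areas under v-t.
0–3 s: |½(-6 + 0)(3)| = 9 m
3–7 s: |½(0 + 6)(4)| = 12 m
7–11 s: |½(6 + 11)(4)| = 34 m
11–17 s: |½(11 + 2)(6)| = 39 m
17–22 s: |½(2 + 8)(5)| = 25 m
Total distance = 119 m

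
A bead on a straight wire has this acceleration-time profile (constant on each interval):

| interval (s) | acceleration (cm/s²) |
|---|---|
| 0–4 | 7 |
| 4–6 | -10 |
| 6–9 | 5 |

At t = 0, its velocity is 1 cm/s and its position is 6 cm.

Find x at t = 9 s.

On each constant-a segment, Δv = aΔt and Δx = v₀Δt + ½aΔt²; chain segment to segment.
0–4 s: v starts 1 cm/s; Δx = 1·4 + ½·7·4² = 60 cm; v ends 29 cm/s.
4–6 s: v starts 29 cm/s; Δx = 29·2 + ½·-10·2² = 38 cm; v ends 9 cm/s.
6–9 s: v starts 9 cm/s; Δx = 9·3 + ½·5·3² = 49.5 cm; v ends 24 cm/s.
x(9) = 6 + Σ Δx = 153.5 cm.

153.5 cm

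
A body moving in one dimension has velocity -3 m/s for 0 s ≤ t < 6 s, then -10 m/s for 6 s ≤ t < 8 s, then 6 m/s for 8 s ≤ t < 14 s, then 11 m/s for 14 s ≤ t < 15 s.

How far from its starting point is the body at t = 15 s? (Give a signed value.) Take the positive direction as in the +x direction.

9 m

Net displacement equals the area under the velocity-time graph (areas below the axis count negative).
0–6 s: -3 × 6 = -18 m
6–8 s: -10 × 2 = -20 m
8–14 s: 6 × 6 = 36 m
14–15 s: 11 × 1 = 11 m
Net displacement = 9 m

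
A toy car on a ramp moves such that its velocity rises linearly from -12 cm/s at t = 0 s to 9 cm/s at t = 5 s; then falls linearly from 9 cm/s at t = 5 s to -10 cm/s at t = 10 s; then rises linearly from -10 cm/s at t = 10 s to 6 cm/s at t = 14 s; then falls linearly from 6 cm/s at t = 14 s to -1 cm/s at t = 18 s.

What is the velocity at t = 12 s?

-2 cm/s

On 10–14 s the graph is linear from -10 to 6 cm/s: v(12) = -10 + (6 − -10)·(12 − 10)/(14 − 10) = -2 cm/s.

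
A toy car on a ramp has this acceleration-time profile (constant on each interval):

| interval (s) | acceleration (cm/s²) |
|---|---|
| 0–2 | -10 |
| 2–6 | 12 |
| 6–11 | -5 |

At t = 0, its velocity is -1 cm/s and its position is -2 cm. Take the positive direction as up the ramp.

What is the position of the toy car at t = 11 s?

60.5 cm

On each constant-a segment, Δv = aΔt and Δx = v₀Δt + ½aΔt²; chain segment to segment.
0–2 s: v starts -1 cm/s; Δx = -1·2 + ½·-10·2² = -22 cm; v ends -21 cm/s.
2–6 s: v starts -21 cm/s; Δx = -21·4 + ½·12·4² = 12 cm; v ends 27 cm/s.
6–11 s: v starts 27 cm/s; Δx = 27·5 + ½·-5·5² = 72.5 cm; v ends 2 cm/s.
x(11) = -2 + Σ Δx = 60.5 cm.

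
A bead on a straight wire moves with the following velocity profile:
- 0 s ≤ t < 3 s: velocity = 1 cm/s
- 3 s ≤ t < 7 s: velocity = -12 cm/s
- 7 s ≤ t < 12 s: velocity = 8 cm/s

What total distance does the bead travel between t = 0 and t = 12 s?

91 cm

Total distance travelled is ∫|v| dt — sum the magnitudes of each area piece.
0–3 s: |1| × 3 = 3 cm
3–7 s: |-12| × 4 = 48 cm
7–12 s: |8| × 5 = 40 cm
Total distance = 91 cm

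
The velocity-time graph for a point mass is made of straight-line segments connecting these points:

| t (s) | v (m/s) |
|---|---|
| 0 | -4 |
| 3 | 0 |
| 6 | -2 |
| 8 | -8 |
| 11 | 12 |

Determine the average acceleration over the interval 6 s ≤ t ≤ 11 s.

Average acceleration = Δv/Δt = (12 − -2)/(11 − 6) = 2.8 m/s².

2.8 m/s²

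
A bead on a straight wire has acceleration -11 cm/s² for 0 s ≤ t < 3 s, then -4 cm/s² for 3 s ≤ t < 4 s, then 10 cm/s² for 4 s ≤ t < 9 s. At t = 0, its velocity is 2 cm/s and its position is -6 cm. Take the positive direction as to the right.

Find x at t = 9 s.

On each constant-a segment, Δv = aΔt and Δx = v₀Δt + ½aΔt²; chain segment to segment.
0–3 s: v starts 2 cm/s; Δx = 2·3 + ½·-11·3² = -43.5 cm; v ends -31 cm/s.
3–4 s: v starts -31 cm/s; Δx = -31·1 + ½·-4·1² = -33 cm; v ends -35 cm/s.
4–9 s: v starts -35 cm/s; Δx = -35·5 + ½·10·5² = -50 cm; v ends 15 cm/s.
x(9) = -6 + Σ Δx = -132.5 cm.

-132.5 cm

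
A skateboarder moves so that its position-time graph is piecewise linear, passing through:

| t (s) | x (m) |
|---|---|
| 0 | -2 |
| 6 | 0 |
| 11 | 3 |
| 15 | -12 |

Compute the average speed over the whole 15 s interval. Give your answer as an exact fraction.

4/3 m/s

Average speed = (total path length)/(elapsed time); on a piecewise-linear x-t graph the path length is Σ|Δx|.
0–6 s: |Δx| = |0 − -2| = 2 m
6–11 s: |Δx| = |3 − 0| = 3 m
11–15 s: |Δx| = |-12 − 3| = 15 m
Total path = 20 m; average speed = 20/15 = 4/3 m/s.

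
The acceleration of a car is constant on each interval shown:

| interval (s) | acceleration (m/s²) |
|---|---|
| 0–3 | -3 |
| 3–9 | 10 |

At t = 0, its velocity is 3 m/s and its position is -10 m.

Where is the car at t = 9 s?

129.5 m

On each constant-a segment, Δv = aΔt and Δx = v₀Δt + ½aΔt²; chain segment to segment.
0–3 s: v starts 3 m/s; Δx = 3·3 + ½·-3·3² = -4.5 m; v ends -6 m/s.
3–9 s: v starts -6 m/s; Δx = -6·6 + ½·10·6² = 144 m; v ends 54 m/s.
x(9) = -10 + Σ Δx = 129.5 m.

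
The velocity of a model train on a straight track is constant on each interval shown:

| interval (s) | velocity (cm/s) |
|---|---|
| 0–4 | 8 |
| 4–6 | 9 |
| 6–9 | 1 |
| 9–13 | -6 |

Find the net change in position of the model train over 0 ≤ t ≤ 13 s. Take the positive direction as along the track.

29 cm

Net displacement equals the area under the velocity-time graph (areas below the axis count negative).
0–4 s: 8 × 4 = 32 cm
4–6 s: 9 × 2 = 18 cm
6–9 s: 1 × 3 = 3 cm
9–13 s: -6 × 4 = -24 cm
Net displacement = 29 cm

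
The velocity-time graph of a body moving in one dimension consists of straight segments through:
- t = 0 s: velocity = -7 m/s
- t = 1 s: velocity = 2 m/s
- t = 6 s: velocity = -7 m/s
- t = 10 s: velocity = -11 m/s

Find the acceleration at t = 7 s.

-1 m/s²

Acceleration is the slope of the v-t graph on 6–10 s: (-11 − -7)/(10 − 6) = -1 m/s².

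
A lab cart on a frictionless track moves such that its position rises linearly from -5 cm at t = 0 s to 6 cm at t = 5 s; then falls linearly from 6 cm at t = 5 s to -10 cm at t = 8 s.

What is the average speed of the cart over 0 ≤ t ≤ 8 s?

Average speed = (total path length)/(elapsed time); on a piecewise-linear x-t graph the path length is Σ|Δx|.
0–5 s: |Δx| = |6 − -5| = 11 cm
5–8 s: |Δx| = |-10 − 6| = 16 cm
Total path = 27 cm; average speed = 27/8 = 3.375 cm/s.

3.375 cm/s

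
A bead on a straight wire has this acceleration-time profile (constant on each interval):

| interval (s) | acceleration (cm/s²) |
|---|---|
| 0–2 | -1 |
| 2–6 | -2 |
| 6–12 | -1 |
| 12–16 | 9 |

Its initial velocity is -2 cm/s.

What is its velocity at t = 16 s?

Δv equals the area under the a-t graph; then v = v₀ + Δv.
0–2 s: -1 × 2 = -2 cm/s
2–6 s: -2 × 4 = -8 cm/s
6–12 s: -1 × 6 = -6 cm/s
12–16 s: 9 × 4 = 36 cm/s
Δv = 20 cm/s, so v(16) = -2 + (20) = 18 cm/s.

18 cm/s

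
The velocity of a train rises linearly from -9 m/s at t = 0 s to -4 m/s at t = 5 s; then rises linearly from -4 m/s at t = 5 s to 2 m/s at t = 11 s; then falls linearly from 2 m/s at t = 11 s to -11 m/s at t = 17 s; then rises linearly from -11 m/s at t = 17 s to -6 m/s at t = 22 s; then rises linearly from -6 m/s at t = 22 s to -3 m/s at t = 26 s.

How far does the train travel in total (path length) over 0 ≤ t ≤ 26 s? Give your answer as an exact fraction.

Distance (not displacement) is the total path length: add the absolute areas under v-t.
0–5 s: |½(-9 + -4)(5)| = 32.5 m
5–11 s: v = 0 at t = 9 s; triangle areas 8 + 2 = 10 m
11–17 s: v = 0 at t = 155/13 s; triangle areas 12/13 + 363/13 = 375/13 m
17–22 s: |½(-11 + -6)(5)| = 42.5 m
22–26 s: |½(-6 + -3)(4)| = 18 m
Total distance = 1714/13 m

1714/13 m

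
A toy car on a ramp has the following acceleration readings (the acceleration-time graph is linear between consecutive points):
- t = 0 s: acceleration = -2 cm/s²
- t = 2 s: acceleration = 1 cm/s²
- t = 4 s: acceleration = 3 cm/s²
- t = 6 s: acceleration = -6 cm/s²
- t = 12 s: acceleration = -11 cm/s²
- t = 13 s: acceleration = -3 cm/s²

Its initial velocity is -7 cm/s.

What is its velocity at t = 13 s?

-65 cm/s

Δv equals the area under the a-t graph; then v = v₀ + Δv.
0–2 s: ½(-2 + 1)(2) = -1 cm/s
2–4 s: ½(1 + 3)(2) = 4 cm/s
4–6 s: ½(3 + -6)(2) = -3 cm/s
6–12 s: ½(-6 + -11)(6) = -51 cm/s
12–13 s: ½(-11 + -3)(1) = -7 cm/s
Δv = -58 cm/s, so v(13) = -7 + (-58) = -65 cm/s.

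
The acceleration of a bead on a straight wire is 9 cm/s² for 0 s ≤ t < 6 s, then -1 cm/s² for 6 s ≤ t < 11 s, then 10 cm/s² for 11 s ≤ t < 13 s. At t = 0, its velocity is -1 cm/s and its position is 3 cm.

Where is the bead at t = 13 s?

527.5 cm

On each constant-a segment, Δv = aΔt and Δx = v₀Δt + ½aΔt²; chain segment to segment.
0–6 s: v starts -1 cm/s; Δx = -1·6 + ½·9·6² = 156 cm; v ends 53 cm/s.
6–11 s: v starts 53 cm/s; Δx = 53·5 + ½·-1·5² = 252.5 cm; v ends 48 cm/s.
11–13 s: v starts 48 cm/s; Δx = 48·2 + ½·10·2² = 116 cm; v ends 68 cm/s.
x(13) = 3 + Σ Δx = 527.5 cm.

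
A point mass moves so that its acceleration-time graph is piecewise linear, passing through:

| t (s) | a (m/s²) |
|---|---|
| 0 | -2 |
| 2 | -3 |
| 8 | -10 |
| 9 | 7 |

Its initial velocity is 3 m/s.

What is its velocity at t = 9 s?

Δv equals the area under the a-t graph; then v = v₀ + Δv.
0–2 s: ½(-2 + -3)(2) = -5 m/s
2–8 s: ½(-3 + -10)(6) = -39 m/s
8–9 s: ½(-10 + 7)(1) = -1.5 m/s
Δv = -45.5 m/s, so v(9) = 3 + (-45.5) = -42.5 m/s.

-42.5 m/s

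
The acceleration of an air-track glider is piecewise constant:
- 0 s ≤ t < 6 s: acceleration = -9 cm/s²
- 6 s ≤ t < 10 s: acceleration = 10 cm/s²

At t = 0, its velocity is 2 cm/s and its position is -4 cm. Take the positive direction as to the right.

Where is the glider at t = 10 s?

-282 cm

On each constant-a segment, Δv = aΔt and Δx = v₀Δt + ½aΔt²; chain segment to segment.
0–6 s: v starts 2 cm/s; Δx = 2·6 + ½·-9·6² = -150 cm; v ends -52 cm/s.
6–10 s: v starts -52 cm/s; Δx = -52·4 + ½·10·4² = -128 cm; v ends -12 cm/s.
x(10) = -4 + Σ Δx = -282 cm.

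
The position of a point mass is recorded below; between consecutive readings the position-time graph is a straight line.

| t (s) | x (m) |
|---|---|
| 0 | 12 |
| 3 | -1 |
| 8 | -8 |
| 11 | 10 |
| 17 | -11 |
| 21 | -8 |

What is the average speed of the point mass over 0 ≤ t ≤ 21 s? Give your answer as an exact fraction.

Average speed = (total path length)/(elapsed time); on a piecewise-linear x-t graph the path length is Σ|Δx|.
0–3 s: |Δx| = |-1 − 12| = 13 m
3–8 s: |Δx| = |-8 − -1| = 7 m
8–11 s: |Δx| = |10 − -8| = 18 m
11–17 s: |Δx| = |-11 − 10| = 21 m
17–21 s: |Δx| = |-8 − -11| = 3 m
Total path = 62 m; average speed = 62/21 = 62/21 m/s.

62/21 m/s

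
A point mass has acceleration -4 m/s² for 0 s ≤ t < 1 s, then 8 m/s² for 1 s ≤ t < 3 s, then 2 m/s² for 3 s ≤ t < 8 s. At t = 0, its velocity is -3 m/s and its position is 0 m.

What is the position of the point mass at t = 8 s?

67 m

On each constant-a segment, Δv = aΔt and Δx = v₀Δt + ½aΔt²; chain segment to segment.
0–1 s: v starts -3 m/s; Δx = -3·1 + ½·-4·1² = -5 m; v ends -7 m/s.
1–3 s: v starts -7 m/s; Δx = -7·2 + ½·8·2² = 2 m; v ends 9 m/s.
3–8 s: v starts 9 m/s; Δx = 9·5 + ½·2·5² = 70 m; v ends 19 m/s.
x(8) = 0 + Σ Δx = 67 m.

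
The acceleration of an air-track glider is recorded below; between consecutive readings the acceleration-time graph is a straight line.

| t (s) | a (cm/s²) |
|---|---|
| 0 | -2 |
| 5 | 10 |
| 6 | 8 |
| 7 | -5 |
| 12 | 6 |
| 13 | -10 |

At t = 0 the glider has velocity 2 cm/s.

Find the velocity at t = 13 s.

33 cm/s

Δv equals the area under the a-t graph; then v = v₀ + Δv.
0–5 s: ½(-2 + 10)(5) = 20 cm/s
5–6 s: ½(10 + 8)(1) = 9 cm/s
6–7 s: ½(8 + -5)(1) = 1.5 cm/s
7–12 s: ½(-5 + 6)(5) = 2.5 cm/s
12–13 s: ½(6 + -10)(1) = -2 cm/s
Δv = 31 cm/s, so v(13) = 2 + (31) = 33 cm/s.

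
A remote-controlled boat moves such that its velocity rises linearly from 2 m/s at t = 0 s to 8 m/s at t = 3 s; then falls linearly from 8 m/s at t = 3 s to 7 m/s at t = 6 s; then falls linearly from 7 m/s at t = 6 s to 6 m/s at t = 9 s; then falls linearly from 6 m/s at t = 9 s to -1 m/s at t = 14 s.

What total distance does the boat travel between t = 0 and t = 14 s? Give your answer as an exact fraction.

Total distance travelled is ∫|v| dt — sum the magnitudes of each area piece.
0–3 s: |½(2 + 8)(3)| = 15 m
3–6 s: |½(8 + 7)(3)| = 22.5 m
6–9 s: |½(7 + 6)(3)| = 19.5 m
9–14 s: v = 0 at t = 93/7 s; triangle areas 90/7 + 5/14 = 185/14 m
Total distance = 983/14 m

983/14 m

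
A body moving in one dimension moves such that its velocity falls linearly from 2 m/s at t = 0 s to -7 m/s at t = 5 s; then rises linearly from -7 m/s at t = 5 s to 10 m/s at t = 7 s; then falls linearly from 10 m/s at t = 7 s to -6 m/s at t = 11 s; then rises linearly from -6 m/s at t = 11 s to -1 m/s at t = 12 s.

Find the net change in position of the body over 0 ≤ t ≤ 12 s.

-5 m

Displacement is the signed area under the v-t curve.
0–5 s: ½(2 + -7)(5) = -12.5 m
5–7 s: ½(-7 + 10)(2) = 3 m
7–11 s: ½(10 + -6)(4) = 8 m
11–12 s: ½(-6 + -1)(1) = -3.5 m
Net displacement = -5 m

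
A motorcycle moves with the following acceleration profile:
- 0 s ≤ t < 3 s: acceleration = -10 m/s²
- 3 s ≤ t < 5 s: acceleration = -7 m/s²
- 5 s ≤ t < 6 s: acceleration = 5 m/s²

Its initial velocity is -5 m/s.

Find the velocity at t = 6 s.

Δv equals the area under the a-t graph; then v = v₀ + Δv.
0–3 s: -10 × 3 = -30 m/s
3–5 s: -7 × 2 = -14 m/s
5–6 s: 5 × 1 = 5 m/s
Δv = -39 m/s, so v(6) = -5 + (-39) = -44 m/s.

-44 m/s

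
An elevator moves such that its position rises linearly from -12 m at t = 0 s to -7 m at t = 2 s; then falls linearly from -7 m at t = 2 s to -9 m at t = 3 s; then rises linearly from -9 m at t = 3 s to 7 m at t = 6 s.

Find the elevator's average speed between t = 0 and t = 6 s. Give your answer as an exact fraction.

Average speed = (total path length)/(elapsed time); on a piecewise-linear x-t graph the path length is Σ|Δx|.
0–2 s: |Δx| = |-7 − -12| = 5 m
2–3 s: |Δx| = |-9 − -7| = 2 m
3–6 s: |Δx| = |7 − -9| = 16 m
Total path = 23 m; average speed = 23/6 = 23/6 m/s.

23/6 m/s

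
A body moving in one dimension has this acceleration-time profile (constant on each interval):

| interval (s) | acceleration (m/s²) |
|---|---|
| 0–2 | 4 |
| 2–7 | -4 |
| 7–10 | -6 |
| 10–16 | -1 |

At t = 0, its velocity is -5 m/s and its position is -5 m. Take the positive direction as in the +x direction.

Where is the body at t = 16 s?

On each constant-a segment, Δv = aΔt and Δx = v₀Δt + ½aΔt²; chain segment to segment.
0–2 s: v starts -5 m/s; Δx = -5·2 + ½·4·2² = -2 m; v ends 3 m/s.
2–7 s: v starts 3 m/s; Δx = 3·5 + ½·-4·5² = -35 m; v ends -17 m/s.
7–10 s: v starts -17 m/s; Δx = -17·3 + ½·-6·3² = -78 m; v ends -35 m/s.
10–16 s: v starts -35 m/s; Δx = -35·6 + ½·-1·6² = -228 m; v ends -41 m/s.
x(16) = -5 + Σ Δx = -348 m.

-348 m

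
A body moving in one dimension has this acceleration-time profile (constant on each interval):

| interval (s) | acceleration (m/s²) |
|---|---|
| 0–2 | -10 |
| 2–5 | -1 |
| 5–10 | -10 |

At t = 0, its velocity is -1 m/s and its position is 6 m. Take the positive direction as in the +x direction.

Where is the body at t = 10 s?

-328.5 m

On each constant-a segment, Δv = aΔt and Δx = v₀Δt + ½aΔt²; chain segment to segment.
0–2 s: v starts -1 m/s; Δx = -1·2 + ½·-10·2² = -22 m; v ends -21 m/s.
2–5 s: v starts -21 m/s; Δx = -21·3 + ½·-1·3² = -67.5 m; v ends -24 m/s.
5–10 s: v starts -24 m/s; Δx = -24·5 + ½·-10·5² = -245 m; v ends -74 m/s.
x(10) = 6 + Σ Δx = -328.5 m.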